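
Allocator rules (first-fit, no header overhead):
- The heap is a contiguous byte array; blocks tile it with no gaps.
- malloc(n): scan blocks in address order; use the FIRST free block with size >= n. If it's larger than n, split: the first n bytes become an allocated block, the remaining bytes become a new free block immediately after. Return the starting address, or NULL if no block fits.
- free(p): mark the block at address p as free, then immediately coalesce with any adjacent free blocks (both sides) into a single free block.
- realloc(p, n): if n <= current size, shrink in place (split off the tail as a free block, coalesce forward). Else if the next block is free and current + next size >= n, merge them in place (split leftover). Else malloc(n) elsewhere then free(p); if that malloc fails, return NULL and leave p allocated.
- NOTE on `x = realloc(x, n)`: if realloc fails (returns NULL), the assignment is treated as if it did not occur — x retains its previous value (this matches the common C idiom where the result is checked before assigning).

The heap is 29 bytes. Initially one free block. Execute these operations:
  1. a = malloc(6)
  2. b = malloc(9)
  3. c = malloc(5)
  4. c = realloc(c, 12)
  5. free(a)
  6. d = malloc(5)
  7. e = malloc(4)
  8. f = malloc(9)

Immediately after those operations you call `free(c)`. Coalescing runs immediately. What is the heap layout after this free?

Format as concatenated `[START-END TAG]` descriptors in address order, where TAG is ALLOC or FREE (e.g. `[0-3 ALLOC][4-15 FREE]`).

Op 1: a = malloc(6) -> a = 0; heap: [0-5 ALLOC][6-28 FREE]
Op 2: b = malloc(9) -> b = 6; heap: [0-5 ALLOC][6-14 ALLOC][15-28 FREE]
Op 3: c = malloc(5) -> c = 15; heap: [0-5 ALLOC][6-14 ALLOC][15-19 ALLOC][20-28 FREE]
Op 4: c = realloc(c, 12) -> c = 15; heap: [0-5 ALLOC][6-14 ALLOC][15-26 ALLOC][27-28 FREE]
Op 5: free(a) -> (freed a); heap: [0-5 FREE][6-14 ALLOC][15-26 ALLOC][27-28 FREE]
Op 6: d = malloc(5) -> d = 0; heap: [0-4 ALLOC][5-5 FREE][6-14 ALLOC][15-26 ALLOC][27-28 FREE]
Op 7: e = malloc(4) -> e = NULL; heap: [0-4 ALLOC][5-5 FREE][6-14 ALLOC][15-26 ALLOC][27-28 FREE]
Op 8: f = malloc(9) -> f = NULL; heap: [0-4 ALLOC][5-5 FREE][6-14 ALLOC][15-26 ALLOC][27-28 FREE]
free(c): c = 15 -> block [15-26 ALLOC]; mark free, coalesce with adjacent free neighbors -> [0-4 ALLOC][5-5 FREE][6-14 ALLOC][15-28 FREE]

Answer: [0-4 ALLOC][5-5 FREE][6-14 ALLOC][15-28 FREE]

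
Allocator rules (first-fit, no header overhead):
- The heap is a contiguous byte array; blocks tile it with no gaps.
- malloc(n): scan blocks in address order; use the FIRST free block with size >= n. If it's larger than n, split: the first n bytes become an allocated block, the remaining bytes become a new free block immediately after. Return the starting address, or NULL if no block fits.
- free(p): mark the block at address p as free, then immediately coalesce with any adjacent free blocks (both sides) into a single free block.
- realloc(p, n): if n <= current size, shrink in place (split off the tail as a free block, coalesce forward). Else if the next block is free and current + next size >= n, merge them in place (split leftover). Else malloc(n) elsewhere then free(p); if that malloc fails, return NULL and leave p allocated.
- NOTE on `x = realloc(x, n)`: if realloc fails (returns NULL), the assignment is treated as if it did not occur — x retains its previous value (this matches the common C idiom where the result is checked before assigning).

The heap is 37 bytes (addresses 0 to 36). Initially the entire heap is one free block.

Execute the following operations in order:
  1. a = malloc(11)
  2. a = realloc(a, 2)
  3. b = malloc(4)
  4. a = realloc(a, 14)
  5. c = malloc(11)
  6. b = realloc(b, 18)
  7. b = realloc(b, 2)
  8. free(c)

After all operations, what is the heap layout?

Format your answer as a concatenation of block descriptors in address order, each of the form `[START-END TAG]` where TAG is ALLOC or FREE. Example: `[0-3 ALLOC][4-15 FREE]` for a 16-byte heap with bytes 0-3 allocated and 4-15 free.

Answer: [0-1 FREE][2-3 ALLOC][4-5 FREE][6-19 ALLOC][20-36 FREE]

Derivation:
Op 1: a = malloc(11) -> a = 0; heap: [0-10 ALLOC][11-36 FREE]
Op 2: a = realloc(a, 2) -> a = 0; heap: [0-1 ALLOC][2-36 FREE]
Op 3: b = malloc(4) -> b = 2; heap: [0-1 ALLOC][2-5 ALLOC][6-36 FREE]
Op 4: a = realloc(a, 14) -> a = 6; heap: [0-1 FREE][2-5 ALLOC][6-19 ALLOC][20-36 FREE]
Op 5: c = malloc(11) -> c = 20; heap: [0-1 FREE][2-5 ALLOC][6-19 ALLOC][20-30 ALLOC][31-36 FREE]
Op 6: b = realloc(b, 18) -> NULL (b unchanged); heap: [0-1 FREE][2-5 ALLOC][6-19 ALLOC][20-30 ALLOC][31-36 FREE]
Op 7: b = realloc(b, 2) -> b = 2; heap: [0-1 FREE][2-3 ALLOC][4-5 FREE][6-19 ALLOC][20-30 ALLOC][31-36 FREE]
Op 8: free(c) -> (freed c); heap: [0-1 FREE][2-3 ALLOC][4-5 FREE][6-19 ALLOC][20-36 FREE]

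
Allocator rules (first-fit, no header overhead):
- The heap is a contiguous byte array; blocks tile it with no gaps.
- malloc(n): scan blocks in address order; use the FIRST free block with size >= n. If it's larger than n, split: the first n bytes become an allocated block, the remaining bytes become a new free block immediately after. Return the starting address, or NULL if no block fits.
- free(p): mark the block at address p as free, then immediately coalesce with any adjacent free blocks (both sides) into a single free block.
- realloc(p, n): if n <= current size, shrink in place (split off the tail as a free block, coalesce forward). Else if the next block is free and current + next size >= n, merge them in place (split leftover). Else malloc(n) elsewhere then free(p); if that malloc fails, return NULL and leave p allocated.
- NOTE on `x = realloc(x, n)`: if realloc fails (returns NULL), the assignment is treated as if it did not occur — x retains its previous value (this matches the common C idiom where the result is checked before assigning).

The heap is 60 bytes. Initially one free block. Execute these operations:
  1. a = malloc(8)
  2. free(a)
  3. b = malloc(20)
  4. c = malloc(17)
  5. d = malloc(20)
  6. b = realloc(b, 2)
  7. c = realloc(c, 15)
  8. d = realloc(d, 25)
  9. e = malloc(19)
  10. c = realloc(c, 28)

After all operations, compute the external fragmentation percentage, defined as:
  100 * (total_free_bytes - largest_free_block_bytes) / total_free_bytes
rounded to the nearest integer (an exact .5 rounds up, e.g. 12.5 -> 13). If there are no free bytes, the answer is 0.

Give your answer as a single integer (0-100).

Answer: 22

Derivation:
Op 1: a = malloc(8) -> a = 0; heap: [0-7 ALLOC][8-59 FREE]
Op 2: free(a) -> (freed a); heap: [0-59 FREE]
Op 3: b = malloc(20) -> b = 0; heap: [0-19 ALLOC][20-59 FREE]
Op 4: c = malloc(17) -> c = 20; heap: [0-19 ALLOC][20-36 ALLOC][37-59 FREE]
Op 5: d = malloc(20) -> d = 37; heap: [0-19 ALLOC][20-36 ALLOC][37-56 ALLOC][57-59 FREE]
Op 6: b = realloc(b, 2) -> b = 0; heap: [0-1 ALLOC][2-19 FREE][20-36 ALLOC][37-56 ALLOC][57-59 FREE]
Op 7: c = realloc(c, 15) -> c = 20; heap: [0-1 ALLOC][2-19 FREE][20-34 ALLOC][35-36 FREE][37-56 ALLOC][57-59 FREE]
Op 8: d = realloc(d, 25) -> NULL (d unchanged); heap: [0-1 ALLOC][2-19 FREE][20-34 ALLOC][35-36 FREE][37-56 ALLOC][57-59 FREE]
Op 9: e = malloc(19) -> e = NULL; heap: [0-1 ALLOC][2-19 FREE][20-34 ALLOC][35-36 FREE][37-56 ALLOC][57-59 FREE]
Op 10: c = realloc(c, 28) -> NULL (c unchanged); heap: [0-1 ALLOC][2-19 FREE][20-34 ALLOC][35-36 FREE][37-56 ALLOC][57-59 FREE]
Free blocks: [18 2 3] total_free=23 largest=18 -> 100*(23-18)/23 = 500/23 ≈ 21.739 -> rounds to 22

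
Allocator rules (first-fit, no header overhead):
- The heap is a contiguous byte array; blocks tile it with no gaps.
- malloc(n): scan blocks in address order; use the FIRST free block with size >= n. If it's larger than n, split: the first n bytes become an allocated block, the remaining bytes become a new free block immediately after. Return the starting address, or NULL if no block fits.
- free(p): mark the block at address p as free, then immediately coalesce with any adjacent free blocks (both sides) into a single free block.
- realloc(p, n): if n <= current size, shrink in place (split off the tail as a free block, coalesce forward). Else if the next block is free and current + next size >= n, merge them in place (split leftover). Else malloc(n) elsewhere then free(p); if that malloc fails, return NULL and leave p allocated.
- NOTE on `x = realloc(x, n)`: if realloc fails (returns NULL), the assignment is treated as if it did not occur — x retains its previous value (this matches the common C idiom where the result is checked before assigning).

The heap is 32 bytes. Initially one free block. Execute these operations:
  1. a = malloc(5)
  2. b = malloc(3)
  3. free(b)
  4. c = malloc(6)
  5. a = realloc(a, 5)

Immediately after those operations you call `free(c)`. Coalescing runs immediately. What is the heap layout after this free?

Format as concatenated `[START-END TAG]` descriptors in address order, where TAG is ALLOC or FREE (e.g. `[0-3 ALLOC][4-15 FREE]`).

Answer: [0-4 ALLOC][5-31 FREE]

Derivation:
Op 1: a = malloc(5) -> a = 0; heap: [0-4 ALLOC][5-31 FREE]
Op 2: b = malloc(3) -> b = 5; heap: [0-4 ALLOC][5-7 ALLOC][8-31 FREE]
Op 3: free(b) -> (freed b); heap: [0-4 ALLOC][5-31 FREE]
Op 4: c = malloc(6) -> c = 5; heap: [0-4 ALLOC][5-10 ALLOC][11-31 FREE]
Op 5: a = realloc(a, 5) -> a = 0; heap: [0-4 ALLOC][5-10 ALLOC][11-31 FREE]
free(c): c = 5 -> block [5-10 ALLOC]; mark free, coalesce with adjacent free neighbors -> [0-4 ALLOC][5-31 FREE]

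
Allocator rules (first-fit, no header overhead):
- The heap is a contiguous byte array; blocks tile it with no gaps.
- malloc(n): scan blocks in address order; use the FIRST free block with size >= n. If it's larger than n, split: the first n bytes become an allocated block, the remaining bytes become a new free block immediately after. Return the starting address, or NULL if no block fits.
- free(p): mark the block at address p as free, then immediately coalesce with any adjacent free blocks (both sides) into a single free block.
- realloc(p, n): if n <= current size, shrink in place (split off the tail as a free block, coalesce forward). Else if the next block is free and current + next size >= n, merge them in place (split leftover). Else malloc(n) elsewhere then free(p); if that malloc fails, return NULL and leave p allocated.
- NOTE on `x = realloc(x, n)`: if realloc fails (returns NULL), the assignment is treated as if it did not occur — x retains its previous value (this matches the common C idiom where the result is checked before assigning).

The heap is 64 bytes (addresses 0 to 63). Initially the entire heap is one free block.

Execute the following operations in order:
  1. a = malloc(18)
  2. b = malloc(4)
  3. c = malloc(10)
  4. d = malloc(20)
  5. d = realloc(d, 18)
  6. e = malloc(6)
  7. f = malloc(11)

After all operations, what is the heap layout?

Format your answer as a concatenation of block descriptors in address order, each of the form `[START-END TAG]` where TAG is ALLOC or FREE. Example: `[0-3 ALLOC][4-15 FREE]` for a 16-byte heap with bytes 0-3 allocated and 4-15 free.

Op 1: a = malloc(18) -> a = 0; heap: [0-17 ALLOC][18-63 FREE]
Op 2: b = malloc(4) -> b = 18; heap: [0-17 ALLOC][18-21 ALLOC][22-63 FREE]
Op 3: c = malloc(10) -> c = 22; heap: [0-17 ALLOC][18-21 ALLOC][22-31 ALLOC][32-63 FREE]
Op 4: d = malloc(20) -> d = 32; heap: [0-17 ALLOC][18-21 ALLOC][22-31 ALLOC][32-51 ALLOC][52-63 FREE]
Op 5: d = realloc(d, 18) -> d = 32; heap: [0-17 ALLOC][18-21 ALLOC][22-31 ALLOC][32-49 ALLOC][50-63 FREE]
Op 6: e = malloc(6) -> e = 50; heap: [0-17 ALLOC][18-21 ALLOC][22-31 ALLOC][32-49 ALLOC][50-55 ALLOC][56-63 FREE]
Op 7: f = malloc(11) -> f = NULL; heap: [0-17 ALLOC][18-21 ALLOC][22-31 ALLOC][32-49 ALLOC][50-55 ALLOC][56-63 FREE]

Answer: [0-17 ALLOC][18-21 ALLOC][22-31 ALLOC][32-49 ALLOC][50-55 ALLOC][56-63 FREE]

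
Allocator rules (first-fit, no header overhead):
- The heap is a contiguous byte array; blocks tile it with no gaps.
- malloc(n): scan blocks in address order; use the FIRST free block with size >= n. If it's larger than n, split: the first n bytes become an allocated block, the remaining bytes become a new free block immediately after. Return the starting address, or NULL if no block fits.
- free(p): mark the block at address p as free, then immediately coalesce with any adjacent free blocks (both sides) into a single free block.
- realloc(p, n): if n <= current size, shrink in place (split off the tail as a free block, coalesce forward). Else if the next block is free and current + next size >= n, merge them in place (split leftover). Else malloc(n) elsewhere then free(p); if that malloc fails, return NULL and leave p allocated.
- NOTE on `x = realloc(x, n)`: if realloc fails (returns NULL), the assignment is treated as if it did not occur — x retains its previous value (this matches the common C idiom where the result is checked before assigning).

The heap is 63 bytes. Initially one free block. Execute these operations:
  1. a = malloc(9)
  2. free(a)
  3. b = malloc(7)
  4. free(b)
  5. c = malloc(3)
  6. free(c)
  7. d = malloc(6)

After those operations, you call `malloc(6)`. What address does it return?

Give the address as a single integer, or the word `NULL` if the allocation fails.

Answer: 6

Derivation:
Op 1: a = malloc(9) -> a = 0; heap: [0-8 ALLOC][9-62 FREE]
Op 2: free(a) -> (freed a); heap: [0-62 FREE]
Op 3: b = malloc(7) -> b = 0; heap: [0-6 ALLOC][7-62 FREE]
Op 4: free(b) -> (freed b); heap: [0-62 FREE]
Op 5: c = malloc(3) -> c = 0; heap: [0-2 ALLOC][3-62 FREE]
Op 6: free(c) -> (freed c); heap: [0-62 FREE]
Op 7: d = malloc(6) -> d = 0; heap: [0-5 ALLOC][6-62 FREE]
malloc(6): first-fit scan over [0-5 ALLOC][6-62 FREE] -> 6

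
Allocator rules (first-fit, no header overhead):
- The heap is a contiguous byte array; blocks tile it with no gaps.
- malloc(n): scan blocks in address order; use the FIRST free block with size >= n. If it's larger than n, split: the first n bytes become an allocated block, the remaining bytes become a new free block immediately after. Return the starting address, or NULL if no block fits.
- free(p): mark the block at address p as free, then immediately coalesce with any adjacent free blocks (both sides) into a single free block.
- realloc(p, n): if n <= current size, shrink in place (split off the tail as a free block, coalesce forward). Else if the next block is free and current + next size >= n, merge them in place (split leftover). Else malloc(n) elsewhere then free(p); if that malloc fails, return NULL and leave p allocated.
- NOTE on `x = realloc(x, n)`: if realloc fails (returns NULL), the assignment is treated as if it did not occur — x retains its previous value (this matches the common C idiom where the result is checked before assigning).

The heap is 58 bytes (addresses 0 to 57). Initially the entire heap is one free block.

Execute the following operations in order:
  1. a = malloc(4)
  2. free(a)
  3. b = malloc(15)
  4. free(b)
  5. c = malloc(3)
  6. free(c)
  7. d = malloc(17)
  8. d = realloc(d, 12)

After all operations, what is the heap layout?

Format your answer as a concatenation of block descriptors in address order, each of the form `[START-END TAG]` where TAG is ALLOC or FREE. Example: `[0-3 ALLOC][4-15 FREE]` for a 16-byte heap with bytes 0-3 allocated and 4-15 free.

Op 1: a = malloc(4) -> a = 0; heap: [0-3 ALLOC][4-57 FREE]
Op 2: free(a) -> (freed a); heap: [0-57 FREE]
Op 3: b = malloc(15) -> b = 0; heap: [0-14 ALLOC][15-57 FREE]
Op 4: free(b) -> (freed b); heap: [0-57 FREE]
Op 5: c = malloc(3) -> c = 0; heap: [0-2 ALLOC][3-57 FREE]
Op 6: free(c) -> (freed c); heap: [0-57 FREE]
Op 7: d = malloc(17) -> d = 0; heap: [0-16 ALLOC][17-57 FREE]
Op 8: d = realloc(d, 12) -> d = 0; heap: [0-11 ALLOC][12-57 FREE]

Answer: [0-11 ALLOC][12-57 FREE]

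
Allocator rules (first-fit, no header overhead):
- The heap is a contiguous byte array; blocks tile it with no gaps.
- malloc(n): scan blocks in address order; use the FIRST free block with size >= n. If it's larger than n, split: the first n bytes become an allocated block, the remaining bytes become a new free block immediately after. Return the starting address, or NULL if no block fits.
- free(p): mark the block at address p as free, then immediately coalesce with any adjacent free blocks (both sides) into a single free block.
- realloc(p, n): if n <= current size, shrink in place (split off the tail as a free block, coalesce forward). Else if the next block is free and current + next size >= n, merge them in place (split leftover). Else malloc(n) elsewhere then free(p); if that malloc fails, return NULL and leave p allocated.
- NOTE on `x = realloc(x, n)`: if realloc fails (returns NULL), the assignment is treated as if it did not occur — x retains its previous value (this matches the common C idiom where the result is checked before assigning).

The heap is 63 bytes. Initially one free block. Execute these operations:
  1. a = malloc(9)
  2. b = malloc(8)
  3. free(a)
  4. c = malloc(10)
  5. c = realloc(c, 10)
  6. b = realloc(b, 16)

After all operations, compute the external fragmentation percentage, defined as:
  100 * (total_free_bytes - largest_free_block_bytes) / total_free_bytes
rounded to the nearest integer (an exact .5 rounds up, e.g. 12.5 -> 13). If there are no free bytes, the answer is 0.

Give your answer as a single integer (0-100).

Answer: 46

Derivation:
Op 1: a = malloc(9) -> a = 0; heap: [0-8 ALLOC][9-62 FREE]
Op 2: b = malloc(8) -> b = 9; heap: [0-8 ALLOC][9-16 ALLOC][17-62 FREE]
Op 3: free(a) -> (freed a); heap: [0-8 FREE][9-16 ALLOC][17-62 FREE]
Op 4: c = malloc(10) -> c = 17; heap: [0-8 FREE][9-16 ALLOC][17-26 ALLOC][27-62 FREE]
Op 5: c = realloc(c, 10) -> c = 17; heap: [0-8 FREE][9-16 ALLOC][17-26 ALLOC][27-62 FREE]
Op 6: b = realloc(b, 16) -> b = 27; heap: [0-16 FREE][17-26 ALLOC][27-42 ALLOC][43-62 FREE]
Free blocks: [17 20] total_free=37 largest=20 -> 100*(37-20)/37 = 1700/37 ≈ 45.946 -> rounds to 46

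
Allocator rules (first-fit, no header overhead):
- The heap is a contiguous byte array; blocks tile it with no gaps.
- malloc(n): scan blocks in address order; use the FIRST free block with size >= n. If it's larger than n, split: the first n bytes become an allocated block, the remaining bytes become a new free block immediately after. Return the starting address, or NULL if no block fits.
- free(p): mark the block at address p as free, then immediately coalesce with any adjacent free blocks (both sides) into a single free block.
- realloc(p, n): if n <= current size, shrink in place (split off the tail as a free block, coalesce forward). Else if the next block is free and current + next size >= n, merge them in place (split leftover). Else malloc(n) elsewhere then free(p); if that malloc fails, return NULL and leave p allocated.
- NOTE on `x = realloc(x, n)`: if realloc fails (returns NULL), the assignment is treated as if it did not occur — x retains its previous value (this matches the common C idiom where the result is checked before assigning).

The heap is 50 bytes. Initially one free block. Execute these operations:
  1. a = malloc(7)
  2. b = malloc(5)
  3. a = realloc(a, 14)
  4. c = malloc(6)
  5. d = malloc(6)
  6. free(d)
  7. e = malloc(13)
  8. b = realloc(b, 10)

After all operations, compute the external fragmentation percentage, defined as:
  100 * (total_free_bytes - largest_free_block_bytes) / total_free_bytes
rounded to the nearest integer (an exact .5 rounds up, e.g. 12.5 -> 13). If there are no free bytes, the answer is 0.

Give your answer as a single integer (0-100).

Op 1: a = malloc(7) -> a = 0; heap: [0-6 ALLOC][7-49 FREE]
Op 2: b = malloc(5) -> b = 7; heap: [0-6 ALLOC][7-11 ALLOC][12-49 FREE]
Op 3: a = realloc(a, 14) -> a = 12; heap: [0-6 FREE][7-11 ALLOC][12-25 ALLOC][26-49 FREE]
Op 4: c = malloc(6) -> c = 0; heap: [0-5 ALLOC][6-6 FREE][7-11 ALLOC][12-25 ALLOC][26-49 FREE]
Op 5: d = malloc(6) -> d = 26; heap: [0-5 ALLOC][6-6 FREE][7-11 ALLOC][12-25 ALLOC][26-31 ALLOC][32-49 FREE]
Op 6: free(d) -> (freed d); heap: [0-5 ALLOC][6-6 FREE][7-11 ALLOC][12-25 ALLOC][26-49 FREE]
Op 7: e = malloc(13) -> e = 26; heap: [0-5 ALLOC][6-6 FREE][7-11 ALLOC][12-25 ALLOC][26-38 ALLOC][39-49 FREE]
Op 8: b = realloc(b, 10) -> b = 39; heap: [0-5 ALLOC][6-11 FREE][12-25 ALLOC][26-38 ALLOC][39-48 ALLOC][49-49 FREE]
Free blocks: [6 1] total_free=7 largest=6 -> 100*(7-6)/7 = 100/7 ≈ 14.286 -> rounds to 14

Answer: 14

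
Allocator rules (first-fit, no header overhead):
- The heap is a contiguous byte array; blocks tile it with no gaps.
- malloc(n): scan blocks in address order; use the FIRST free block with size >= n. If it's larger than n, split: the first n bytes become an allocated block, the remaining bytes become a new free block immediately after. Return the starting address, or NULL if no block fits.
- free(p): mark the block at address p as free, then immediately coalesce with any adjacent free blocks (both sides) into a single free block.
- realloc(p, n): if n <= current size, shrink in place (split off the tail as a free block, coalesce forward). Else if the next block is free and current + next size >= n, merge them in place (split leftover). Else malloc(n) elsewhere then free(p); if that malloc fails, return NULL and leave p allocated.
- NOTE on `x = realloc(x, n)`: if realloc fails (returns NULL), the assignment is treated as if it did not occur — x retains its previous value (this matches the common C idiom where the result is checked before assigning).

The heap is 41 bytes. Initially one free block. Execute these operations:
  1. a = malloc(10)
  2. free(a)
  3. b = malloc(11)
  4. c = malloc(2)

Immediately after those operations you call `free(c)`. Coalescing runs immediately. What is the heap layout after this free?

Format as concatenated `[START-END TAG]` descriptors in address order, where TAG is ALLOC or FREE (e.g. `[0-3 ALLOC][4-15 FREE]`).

Op 1: a = malloc(10) -> a = 0; heap: [0-9 ALLOC][10-40 FREE]
Op 2: free(a) -> (freed a); heap: [0-40 FREE]
Op 3: b = malloc(11) -> b = 0; heap: [0-10 ALLOC][11-40 FREE]
Op 4: c = malloc(2) -> c = 11; heap: [0-10 ALLOC][11-12 ALLOC][13-40 FREE]
free(c): c = 11 -> block [11-12 ALLOC]; mark free, coalesce with adjacent free neighbors -> [0-10 ALLOC][11-40 FREE]

Answer: [0-10 ALLOC][11-40 FREE]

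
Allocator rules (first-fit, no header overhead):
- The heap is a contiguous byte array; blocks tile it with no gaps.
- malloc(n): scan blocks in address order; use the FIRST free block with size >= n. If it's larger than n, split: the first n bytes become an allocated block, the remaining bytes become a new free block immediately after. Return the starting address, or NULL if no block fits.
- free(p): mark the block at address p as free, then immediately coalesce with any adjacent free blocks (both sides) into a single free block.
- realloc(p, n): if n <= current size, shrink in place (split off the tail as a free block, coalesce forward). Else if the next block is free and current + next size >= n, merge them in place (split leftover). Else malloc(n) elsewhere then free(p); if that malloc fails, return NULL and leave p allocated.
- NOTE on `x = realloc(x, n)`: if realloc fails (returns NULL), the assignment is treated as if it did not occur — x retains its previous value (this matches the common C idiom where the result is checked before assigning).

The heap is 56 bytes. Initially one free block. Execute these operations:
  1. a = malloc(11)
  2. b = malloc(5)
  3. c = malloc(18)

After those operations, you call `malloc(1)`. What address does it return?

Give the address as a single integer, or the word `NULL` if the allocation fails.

Answer: 34

Derivation:
Op 1: a = malloc(11) -> a = 0; heap: [0-10 ALLOC][11-55 FREE]
Op 2: b = malloc(5) -> b = 11; heap: [0-10 ALLOC][11-15 ALLOC][16-55 FREE]
Op 3: c = malloc(18) -> c = 16; heap: [0-10 ALLOC][11-15 ALLOC][16-33 ALLOC][34-55 FREE]
malloc(1): first-fit scan over [0-10 ALLOC][11-15 ALLOC][16-33 ALLOC][34-55 FREE] -> 34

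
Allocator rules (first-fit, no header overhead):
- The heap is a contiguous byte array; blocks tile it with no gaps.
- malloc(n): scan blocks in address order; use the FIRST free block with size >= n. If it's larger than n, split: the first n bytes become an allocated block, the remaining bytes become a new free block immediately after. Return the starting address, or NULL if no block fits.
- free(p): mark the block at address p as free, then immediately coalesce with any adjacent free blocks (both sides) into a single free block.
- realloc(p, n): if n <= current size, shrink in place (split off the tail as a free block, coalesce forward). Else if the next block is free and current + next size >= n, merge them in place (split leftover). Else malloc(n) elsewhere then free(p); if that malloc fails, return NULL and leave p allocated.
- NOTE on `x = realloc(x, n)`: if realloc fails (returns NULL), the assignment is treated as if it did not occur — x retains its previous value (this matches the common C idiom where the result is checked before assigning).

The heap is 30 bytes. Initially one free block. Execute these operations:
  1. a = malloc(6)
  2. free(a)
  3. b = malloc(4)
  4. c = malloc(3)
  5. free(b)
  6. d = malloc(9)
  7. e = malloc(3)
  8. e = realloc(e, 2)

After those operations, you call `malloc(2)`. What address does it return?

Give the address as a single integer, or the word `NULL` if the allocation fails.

Answer: 2

Derivation:
Op 1: a = malloc(6) -> a = 0; heap: [0-5 ALLOC][6-29 FREE]
Op 2: free(a) -> (freed a); heap: [0-29 FREE]
Op 3: b = malloc(4) -> b = 0; heap: [0-3 ALLOC][4-29 FREE]
Op 4: c = malloc(3) -> c = 4; heap: [0-3 ALLOC][4-6 ALLOC][7-29 FREE]
Op 5: free(b) -> (freed b); heap: [0-3 FREE][4-6 ALLOC][7-29 FREE]
Op 6: d = malloc(9) -> d = 7; heap: [0-3 FREE][4-6 ALLOC][7-15 ALLOC][16-29 FREE]
Op 7: e = malloc(3) -> e = 0; heap: [0-2 ALLOC][3-3 FREE][4-6 ALLOC][7-15 ALLOC][16-29 FREE]
Op 8: e = realloc(e, 2) -> e = 0; heap: [0-1 ALLOC][2-3 FREE][4-6 ALLOC][7-15 ALLOC][16-29 FREE]
malloc(2): first-fit scan over [0-1 ALLOC][2-3 FREE][4-6 ALLOC][7-15 ALLOC][16-29 FREE] -> 2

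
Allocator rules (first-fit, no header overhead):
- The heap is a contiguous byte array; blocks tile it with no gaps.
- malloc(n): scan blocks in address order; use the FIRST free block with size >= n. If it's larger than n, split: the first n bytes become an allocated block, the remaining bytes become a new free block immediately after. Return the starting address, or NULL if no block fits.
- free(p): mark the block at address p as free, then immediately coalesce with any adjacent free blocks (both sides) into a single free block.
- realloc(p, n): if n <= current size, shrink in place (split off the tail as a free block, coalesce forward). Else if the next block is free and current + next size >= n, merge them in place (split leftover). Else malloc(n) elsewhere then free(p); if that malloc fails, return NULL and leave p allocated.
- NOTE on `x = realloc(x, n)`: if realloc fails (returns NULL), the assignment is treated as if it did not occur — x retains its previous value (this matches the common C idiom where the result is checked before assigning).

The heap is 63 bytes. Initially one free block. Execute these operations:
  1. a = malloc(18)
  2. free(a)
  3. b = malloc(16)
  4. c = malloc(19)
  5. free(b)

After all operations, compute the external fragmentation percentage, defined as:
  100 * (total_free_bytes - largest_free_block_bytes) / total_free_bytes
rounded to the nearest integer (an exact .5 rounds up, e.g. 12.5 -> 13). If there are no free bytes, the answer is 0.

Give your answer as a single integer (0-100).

Answer: 36

Derivation:
Op 1: a = malloc(18) -> a = 0; heap: [0-17 ALLOC][18-62 FREE]
Op 2: free(a) -> (freed a); heap: [0-62 FREE]
Op 3: b = malloc(16) -> b = 0; heap: [0-15 ALLOC][16-62 FREE]
Op 4: c = malloc(19) -> c = 16; heap: [0-15 ALLOC][16-34 ALLOC][35-62 FREE]
Op 5: free(b) -> (freed b); heap: [0-15 FREE][16-34 ALLOC][35-62 FREE]
Free blocks: [16 28] total_free=44 largest=28 -> 100*(44-28)/44 = 1600/44 ≈ 36.364 -> rounds to 36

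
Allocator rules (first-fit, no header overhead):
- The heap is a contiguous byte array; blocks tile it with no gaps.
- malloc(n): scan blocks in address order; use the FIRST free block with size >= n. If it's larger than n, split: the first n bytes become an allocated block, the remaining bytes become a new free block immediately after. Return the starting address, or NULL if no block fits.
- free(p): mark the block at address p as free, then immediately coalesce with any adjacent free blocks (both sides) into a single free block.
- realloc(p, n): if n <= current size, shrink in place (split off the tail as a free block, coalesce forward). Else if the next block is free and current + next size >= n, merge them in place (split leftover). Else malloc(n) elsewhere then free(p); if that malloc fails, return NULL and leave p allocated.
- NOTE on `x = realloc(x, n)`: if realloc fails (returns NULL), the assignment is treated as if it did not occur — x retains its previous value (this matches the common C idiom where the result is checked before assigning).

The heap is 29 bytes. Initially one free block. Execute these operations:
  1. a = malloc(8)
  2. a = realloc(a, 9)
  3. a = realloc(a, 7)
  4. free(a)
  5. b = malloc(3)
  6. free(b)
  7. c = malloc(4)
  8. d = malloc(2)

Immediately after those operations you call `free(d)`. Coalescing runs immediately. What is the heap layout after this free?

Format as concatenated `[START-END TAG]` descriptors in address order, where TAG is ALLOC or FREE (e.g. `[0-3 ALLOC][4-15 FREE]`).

Op 1: a = malloc(8) -> a = 0; heap: [0-7 ALLOC][8-28 FREE]
Op 2: a = realloc(a, 9) -> a = 0; heap: [0-8 ALLOC][9-28 FREE]
Op 3: a = realloc(a, 7) -> a = 0; heap: [0-6 ALLOC][7-28 FREE]
Op 4: free(a) -> (freed a); heap: [0-28 FREE]
Op 5: b = malloc(3) -> b = 0; heap: [0-2 ALLOC][3-28 FREE]
Op 6: free(b) -> (freed b); heap: [0-28 FREE]
Op 7: c = malloc(4) -> c = 0; heap: [0-3 ALLOC][4-28 FREE]
Op 8: d = malloc(2) -> d = 4; heap: [0-3 ALLOC][4-5 ALLOC][6-28 FREE]
free(d): d = 4 -> block [4-5 ALLOC]; mark free, coalesce with adjacent free neighbors -> [0-3 ALLOC][4-28 FREE]

Answer: [0-3 ALLOC][4-28 FREE]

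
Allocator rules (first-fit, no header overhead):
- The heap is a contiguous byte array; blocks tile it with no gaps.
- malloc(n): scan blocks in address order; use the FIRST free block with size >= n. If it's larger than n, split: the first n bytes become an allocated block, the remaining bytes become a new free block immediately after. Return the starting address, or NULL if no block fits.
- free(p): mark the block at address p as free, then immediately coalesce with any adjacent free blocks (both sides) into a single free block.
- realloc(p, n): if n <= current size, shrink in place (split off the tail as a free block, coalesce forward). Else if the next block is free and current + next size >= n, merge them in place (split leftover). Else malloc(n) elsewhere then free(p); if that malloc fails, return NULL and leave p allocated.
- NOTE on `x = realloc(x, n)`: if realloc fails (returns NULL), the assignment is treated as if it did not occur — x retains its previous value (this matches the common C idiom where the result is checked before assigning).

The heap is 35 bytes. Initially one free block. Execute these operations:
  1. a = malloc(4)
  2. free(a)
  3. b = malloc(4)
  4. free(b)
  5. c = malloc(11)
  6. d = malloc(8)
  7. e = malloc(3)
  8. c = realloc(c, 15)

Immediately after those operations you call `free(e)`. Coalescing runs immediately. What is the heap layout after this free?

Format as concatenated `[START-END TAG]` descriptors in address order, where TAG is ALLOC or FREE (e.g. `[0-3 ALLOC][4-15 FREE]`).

Op 1: a = malloc(4) -> a = 0; heap: [0-3 ALLOC][4-34 FREE]
Op 2: free(a) -> (freed a); heap: [0-34 FREE]
Op 3: b = malloc(4) -> b = 0; heap: [0-3 ALLOC][4-34 FREE]
Op 4: free(b) -> (freed b); heap: [0-34 FREE]
Op 5: c = malloc(11) -> c = 0; heap: [0-10 ALLOC][11-34 FREE]
Op 6: d = malloc(8) -> d = 11; heap: [0-10 ALLOC][11-18 ALLOC][19-34 FREE]
Op 7: e = malloc(3) -> e = 19; heap: [0-10 ALLOC][11-18 ALLOC][19-21 ALLOC][22-34 FREE]
Op 8: c = realloc(c, 15) -> NULL (c unchanged); heap: [0-10 ALLOC][11-18 ALLOC][19-21 ALLOC][22-34 FREE]
free(e): e = 19 -> block [19-21 ALLOC]; mark free, coalesce with adjacent free neighbors -> [0-10 ALLOC][11-18 ALLOC][19-34 FREE]

Answer: [0-10 ALLOC][11-18 ALLOC][19-34 FREE]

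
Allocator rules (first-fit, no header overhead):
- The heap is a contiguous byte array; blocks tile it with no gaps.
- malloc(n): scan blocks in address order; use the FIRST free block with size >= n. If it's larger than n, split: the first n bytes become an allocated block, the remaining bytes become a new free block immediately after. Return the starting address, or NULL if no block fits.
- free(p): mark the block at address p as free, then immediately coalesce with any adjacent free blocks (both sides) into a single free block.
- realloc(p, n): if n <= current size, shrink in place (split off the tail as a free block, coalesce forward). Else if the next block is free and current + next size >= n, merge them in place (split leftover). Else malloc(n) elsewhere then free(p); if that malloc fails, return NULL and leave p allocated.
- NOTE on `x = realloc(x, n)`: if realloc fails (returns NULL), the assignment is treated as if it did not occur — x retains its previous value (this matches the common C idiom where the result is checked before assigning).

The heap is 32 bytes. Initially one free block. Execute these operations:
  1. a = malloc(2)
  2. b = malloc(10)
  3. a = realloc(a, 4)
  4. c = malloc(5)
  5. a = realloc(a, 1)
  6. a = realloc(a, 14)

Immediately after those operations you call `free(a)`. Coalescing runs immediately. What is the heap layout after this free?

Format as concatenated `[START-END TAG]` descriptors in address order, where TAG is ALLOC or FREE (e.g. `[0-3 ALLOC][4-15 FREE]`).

Answer: [0-1 FREE][2-11 ALLOC][12-15 FREE][16-20 ALLOC][21-31 FREE]

Derivation:
Op 1: a = malloc(2) -> a = 0; heap: [0-1 ALLOC][2-31 FREE]
Op 2: b = malloc(10) -> b = 2; heap: [0-1 ALLOC][2-11 ALLOC][12-31 FREE]
Op 3: a = realloc(a, 4) -> a = 12; heap: [0-1 FREE][2-11 ALLOC][12-15 ALLOC][16-31 FREE]
Op 4: c = malloc(5) -> c = 16; heap: [0-1 FREE][2-11 ALLOC][12-15 ALLOC][16-20 ALLOC][21-31 FREE]
Op 5: a = realloc(a, 1) -> a = 12; heap: [0-1 FREE][2-11 ALLOC][12-12 ALLOC][13-15 FREE][16-20 ALLOC][21-31 FREE]
Op 6: a = realloc(a, 14) -> NULL (a unchanged); heap: [0-1 FREE][2-11 ALLOC][12-12 ALLOC][13-15 FREE][16-20 ALLOC][21-31 FREE]
free(a): a = 12 -> block [12-12 ALLOC]; mark free, coalesce with adjacent free neighbors -> [0-1 FREE][2-11 ALLOC][12-15 FREE][16-20 ALLOC][21-31 FREE]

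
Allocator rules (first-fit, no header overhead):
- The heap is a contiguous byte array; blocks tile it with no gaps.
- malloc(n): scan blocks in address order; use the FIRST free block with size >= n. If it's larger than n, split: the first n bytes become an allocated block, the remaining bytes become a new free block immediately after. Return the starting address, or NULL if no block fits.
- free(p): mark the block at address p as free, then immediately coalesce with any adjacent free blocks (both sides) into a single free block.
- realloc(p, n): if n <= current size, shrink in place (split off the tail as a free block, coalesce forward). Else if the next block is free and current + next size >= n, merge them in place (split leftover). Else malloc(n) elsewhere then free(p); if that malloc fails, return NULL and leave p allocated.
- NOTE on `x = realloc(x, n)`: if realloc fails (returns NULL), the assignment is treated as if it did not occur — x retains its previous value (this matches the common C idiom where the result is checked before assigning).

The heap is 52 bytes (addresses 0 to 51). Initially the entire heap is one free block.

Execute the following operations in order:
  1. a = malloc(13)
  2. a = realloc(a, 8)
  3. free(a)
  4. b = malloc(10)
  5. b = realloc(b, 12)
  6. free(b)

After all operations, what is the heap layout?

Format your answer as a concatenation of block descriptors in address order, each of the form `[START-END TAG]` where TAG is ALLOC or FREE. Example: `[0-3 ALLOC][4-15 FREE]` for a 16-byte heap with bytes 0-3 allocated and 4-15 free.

Answer: [0-51 FREE]

Derivation:
Op 1: a = malloc(13) -> a = 0; heap: [0-12 ALLOC][13-51 FREE]
Op 2: a = realloc(a, 8) -> a = 0; heap: [0-7 ALLOC][8-51 FREE]
Op 3: free(a) -> (freed a); heap: [0-51 FREE]
Op 4: b = malloc(10) -> b = 0; heap: [0-9 ALLOC][10-51 FREE]
Op 5: b = realloc(b, 12) -> b = 0; heap: [0-11 ALLOC][12-51 FREE]
Op 6: free(b) -> (freed b); heap: [0-51 FREE]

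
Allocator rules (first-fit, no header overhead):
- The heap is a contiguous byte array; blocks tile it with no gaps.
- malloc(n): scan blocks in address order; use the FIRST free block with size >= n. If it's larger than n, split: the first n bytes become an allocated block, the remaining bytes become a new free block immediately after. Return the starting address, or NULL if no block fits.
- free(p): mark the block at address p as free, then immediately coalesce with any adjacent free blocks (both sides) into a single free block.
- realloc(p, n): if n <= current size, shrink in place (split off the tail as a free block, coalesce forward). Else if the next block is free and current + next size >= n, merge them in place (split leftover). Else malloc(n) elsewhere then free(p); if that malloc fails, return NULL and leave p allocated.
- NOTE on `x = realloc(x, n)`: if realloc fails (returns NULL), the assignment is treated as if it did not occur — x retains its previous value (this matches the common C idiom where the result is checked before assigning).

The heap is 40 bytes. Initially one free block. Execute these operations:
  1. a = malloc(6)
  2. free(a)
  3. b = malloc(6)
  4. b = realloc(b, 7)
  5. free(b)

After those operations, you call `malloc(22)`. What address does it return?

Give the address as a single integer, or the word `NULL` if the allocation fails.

Op 1: a = malloc(6) -> a = 0; heap: [0-5 ALLOC][6-39 FREE]
Op 2: free(a) -> (freed a); heap: [0-39 FREE]
Op 3: b = malloc(6) -> b = 0; heap: [0-5 ALLOC][6-39 FREE]
Op 4: b = realloc(b, 7) -> b = 0; heap: [0-6 ALLOC][7-39 FREE]
Op 5: free(b) -> (freed b); heap: [0-39 FREE]
malloc(22): first-fit scan over [0-39 FREE] -> 0

Answer: 0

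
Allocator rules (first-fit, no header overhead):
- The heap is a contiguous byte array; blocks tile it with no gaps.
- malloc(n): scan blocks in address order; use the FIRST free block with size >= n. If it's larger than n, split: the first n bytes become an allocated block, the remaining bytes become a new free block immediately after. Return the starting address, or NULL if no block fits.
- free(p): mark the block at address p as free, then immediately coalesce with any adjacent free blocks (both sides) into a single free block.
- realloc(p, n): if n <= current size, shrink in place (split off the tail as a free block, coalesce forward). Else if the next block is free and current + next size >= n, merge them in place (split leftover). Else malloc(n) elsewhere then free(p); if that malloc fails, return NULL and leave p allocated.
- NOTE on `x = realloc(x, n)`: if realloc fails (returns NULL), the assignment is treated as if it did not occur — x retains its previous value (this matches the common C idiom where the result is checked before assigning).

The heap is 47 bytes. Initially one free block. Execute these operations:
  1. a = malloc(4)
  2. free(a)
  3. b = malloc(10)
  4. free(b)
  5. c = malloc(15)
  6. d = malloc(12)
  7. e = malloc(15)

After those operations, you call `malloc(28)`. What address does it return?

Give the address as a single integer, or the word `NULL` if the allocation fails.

Op 1: a = malloc(4) -> a = 0; heap: [0-3 ALLOC][4-46 FREE]
Op 2: free(a) -> (freed a); heap: [0-46 FREE]
Op 3: b = malloc(10) -> b = 0; heap: [0-9 ALLOC][10-46 FREE]
Op 4: free(b) -> (freed b); heap: [0-46 FREE]
Op 5: c = malloc(15) -> c = 0; heap: [0-14 ALLOC][15-46 FREE]
Op 6: d = malloc(12) -> d = 15; heap: [0-14 ALLOC][15-26 ALLOC][27-46 FREE]
Op 7: e = malloc(15) -> e = 27; heap: [0-14 ALLOC][15-26 ALLOC][27-41 ALLOC][42-46 FREE]
malloc(28): first-fit scan over [0-14 ALLOC][15-26 ALLOC][27-41 ALLOC][42-46 FREE] -> NULL

Answer: NULL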